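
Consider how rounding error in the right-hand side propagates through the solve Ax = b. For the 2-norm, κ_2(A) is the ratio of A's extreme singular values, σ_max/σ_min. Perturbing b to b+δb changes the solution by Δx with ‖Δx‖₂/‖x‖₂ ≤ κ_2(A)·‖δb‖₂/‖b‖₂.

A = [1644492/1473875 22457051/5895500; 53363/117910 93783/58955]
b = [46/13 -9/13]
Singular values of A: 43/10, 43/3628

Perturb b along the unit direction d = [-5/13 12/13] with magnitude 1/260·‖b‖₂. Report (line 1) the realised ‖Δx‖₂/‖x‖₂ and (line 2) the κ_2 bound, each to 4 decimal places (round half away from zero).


0.0069
1.3954

from the listed singular values, σ₁ = 43/10, σ_n = 43/3628
κ = σ_max/σ_min = (43/10)/(43/3628) = 362.8000
worst-case relative error ≤ 362.8000 × 1/260 = 1.3954
solve Ax = b  →  x = [162.1898 -46.5786]
‖b‖₂ = 3.6056 and ‖x‖₂ = 168.7456
with δb = [-0.0053 0.0128], A·Δx = δb → ‖Δx‖ = 1.1700
dividing the unrounded norms, ‖Δx‖/‖x‖ = 0.0069
realised/bound (from unrounded values) ≈ 0.0050


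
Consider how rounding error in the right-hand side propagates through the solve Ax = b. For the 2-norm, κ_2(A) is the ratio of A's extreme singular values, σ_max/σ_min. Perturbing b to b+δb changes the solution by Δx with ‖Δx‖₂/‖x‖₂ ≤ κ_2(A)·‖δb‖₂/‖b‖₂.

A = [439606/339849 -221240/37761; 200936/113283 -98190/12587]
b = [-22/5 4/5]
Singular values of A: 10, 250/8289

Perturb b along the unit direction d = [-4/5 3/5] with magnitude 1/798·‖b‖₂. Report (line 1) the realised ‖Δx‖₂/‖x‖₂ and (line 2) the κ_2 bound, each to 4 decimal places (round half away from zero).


σ_max = 10, σ_min = 250/8289
condition number: 10 ÷ (250/8289) = 331.5600
worst-case relative error ≤ 331.5600 × 1/798 = 0.4155
solve Ax = b  →  x = [129.3454 29.3077]
‖b‖₂ = 4.4721 and ‖x‖₂ = 132.6242
with δb = [-0.0045 0.0034], A·Δx = δb → ‖Δx‖ = 0.1858
relative error = 0.0014
realised/bound (from unrounded values) ≈ 0.0034

0.0014
0.4155


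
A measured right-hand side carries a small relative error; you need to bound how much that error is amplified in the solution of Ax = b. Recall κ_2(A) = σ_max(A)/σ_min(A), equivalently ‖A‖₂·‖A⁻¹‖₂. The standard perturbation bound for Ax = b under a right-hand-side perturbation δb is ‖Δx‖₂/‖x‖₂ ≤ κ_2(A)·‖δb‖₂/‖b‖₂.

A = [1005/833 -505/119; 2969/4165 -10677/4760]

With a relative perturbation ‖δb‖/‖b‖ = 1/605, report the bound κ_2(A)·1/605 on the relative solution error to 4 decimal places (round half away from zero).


0.1296

AᵀA = [117874/60025 -460917/68600; -460917/68600 1806361/78400]; tr = 3842225/153664, det = 15625/153664
char-poly roots: 25 and 625/153664
so κ_2 = √(25 / (625/153664)) = 78.4000
perturbation bound = 78.4000·1/605 = 0.1296


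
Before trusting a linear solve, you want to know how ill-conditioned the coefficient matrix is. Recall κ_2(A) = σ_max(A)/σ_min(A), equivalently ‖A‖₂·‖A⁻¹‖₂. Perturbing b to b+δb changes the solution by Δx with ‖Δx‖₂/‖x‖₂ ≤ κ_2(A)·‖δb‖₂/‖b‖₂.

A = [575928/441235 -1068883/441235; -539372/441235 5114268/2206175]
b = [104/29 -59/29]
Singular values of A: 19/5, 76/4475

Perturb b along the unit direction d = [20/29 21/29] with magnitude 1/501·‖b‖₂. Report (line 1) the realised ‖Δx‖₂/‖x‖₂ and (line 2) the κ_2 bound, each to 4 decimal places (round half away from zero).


0.0082
0.4466

σ_max = 19/5, σ_min = 76/4475
condition number: (19/5) ÷ (76/4475) = 223.7500
perturbation bound = 223.7500·1/501 = 0.4466
solve Ax = b  →  x = [52.4497 26.7802]
‖b‖ = 4.1231, ‖x‖ = 58.8910
δb = ε·‖b‖·d = [0.0057 0.0060]; solving A·Δx = δb gives ‖Δx‖ = 0.4846
relative error = 0.0082
tightness: 0.0082 against a bound of 0.4466 (unrounded ratio ≈ 0.0184)


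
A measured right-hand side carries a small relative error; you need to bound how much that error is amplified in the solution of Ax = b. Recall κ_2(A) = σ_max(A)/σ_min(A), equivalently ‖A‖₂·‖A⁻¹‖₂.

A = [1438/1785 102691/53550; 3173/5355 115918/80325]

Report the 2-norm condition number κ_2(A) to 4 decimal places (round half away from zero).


257.0400

M = AᵀA = [1147141/1147041 41292851/17205615; 41292851/17205615 5946276169/1032336900]. tr(M)=6978703069/1032336900, det(M)=28561/41293476
λ_max, λ_min = (6978703069/1032336900 ± √48699348067849928761/1065719475101610000)/2 = 169/25, 4225/41293476
κ_2(A) = √(λ_max/λ_min) = √((169/25) / (4225/41293476)) = 257.0400


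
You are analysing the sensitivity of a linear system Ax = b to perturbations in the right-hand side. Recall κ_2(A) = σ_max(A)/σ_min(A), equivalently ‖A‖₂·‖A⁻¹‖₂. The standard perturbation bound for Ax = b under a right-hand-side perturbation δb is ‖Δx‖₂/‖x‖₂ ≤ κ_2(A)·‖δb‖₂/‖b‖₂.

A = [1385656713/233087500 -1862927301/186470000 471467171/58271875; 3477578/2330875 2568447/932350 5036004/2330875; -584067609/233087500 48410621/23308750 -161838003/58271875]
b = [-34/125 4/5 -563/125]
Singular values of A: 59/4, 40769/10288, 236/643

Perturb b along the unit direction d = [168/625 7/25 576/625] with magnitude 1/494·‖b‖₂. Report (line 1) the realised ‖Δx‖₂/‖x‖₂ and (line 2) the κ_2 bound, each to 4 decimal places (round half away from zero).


0.0023
0.0814

largest singular value 59/4, smallest 236/643
κ = σ_max/σ_min = (59/4)/(236/643) = 40.1875
bound on ‖Δx‖/‖x‖: κ·ε = 40.1875·1/494 = 0.0814
solve Ax = b  →  x = [8.9569 0.3187 -6.2213]
‖b‖₂ = 4.5826 and ‖x‖₂ = 10.9102
δb = ε·‖b‖·d = [0.0025 0.0026 0.0085]; solving A·Δx = δb gives ‖Δx‖ = 0.0253
relative error = 0.0023
tightness: 0.0023 against a bound of 0.0814 (unrounded ratio ≈ 0.0285)


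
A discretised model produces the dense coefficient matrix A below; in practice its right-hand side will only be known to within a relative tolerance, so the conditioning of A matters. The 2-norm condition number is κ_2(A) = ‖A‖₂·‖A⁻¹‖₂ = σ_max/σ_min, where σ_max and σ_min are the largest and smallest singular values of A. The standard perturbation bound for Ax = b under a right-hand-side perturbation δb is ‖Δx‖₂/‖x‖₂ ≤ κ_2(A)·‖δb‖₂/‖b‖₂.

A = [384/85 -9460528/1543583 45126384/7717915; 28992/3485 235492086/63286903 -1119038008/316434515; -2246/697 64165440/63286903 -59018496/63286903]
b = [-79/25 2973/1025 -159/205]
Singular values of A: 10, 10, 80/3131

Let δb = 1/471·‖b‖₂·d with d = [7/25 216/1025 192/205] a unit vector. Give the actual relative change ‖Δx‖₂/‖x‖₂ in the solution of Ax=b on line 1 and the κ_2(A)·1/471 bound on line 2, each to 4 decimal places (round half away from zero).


0.0093
0.8309

largest singular value 10, smallest 80/3131
κ_2(A) = 10 / (80/3131) = 391.3750
worst-case relative error ≤ 391.3750 × 1/471 = 0.8309
solve Ax = b  →  x = [0.1235 -26.6975 -28.6209]
‖b‖ = 4.3589, ‖x‖ = 39.1398
Δx = A⁻¹·δb where δb = 1/471·4.3589·d; ‖Δx‖ = 0.3622
realised ‖Δx‖/‖x‖ = 0.0093
realised/bound (from unrounded values) ≈ 0.0111


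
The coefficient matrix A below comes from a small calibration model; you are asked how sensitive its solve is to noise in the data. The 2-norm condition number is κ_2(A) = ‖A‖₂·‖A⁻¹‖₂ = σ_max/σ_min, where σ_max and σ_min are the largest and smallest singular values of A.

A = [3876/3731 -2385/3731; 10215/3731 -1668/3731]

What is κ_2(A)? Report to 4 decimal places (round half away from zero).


7.0000

M = AᵀA = [706329/82369 -155520/82369; -155520/82369 50121/82369]. tr(M)=450/49, det(M)=81/49
λ_max, λ_min = (450/49 ± √186624/2401)/2 = 9, 9/49
σ_max=√9=3, σ_min=√(9/49)=(3/7) → κ = 7.0000


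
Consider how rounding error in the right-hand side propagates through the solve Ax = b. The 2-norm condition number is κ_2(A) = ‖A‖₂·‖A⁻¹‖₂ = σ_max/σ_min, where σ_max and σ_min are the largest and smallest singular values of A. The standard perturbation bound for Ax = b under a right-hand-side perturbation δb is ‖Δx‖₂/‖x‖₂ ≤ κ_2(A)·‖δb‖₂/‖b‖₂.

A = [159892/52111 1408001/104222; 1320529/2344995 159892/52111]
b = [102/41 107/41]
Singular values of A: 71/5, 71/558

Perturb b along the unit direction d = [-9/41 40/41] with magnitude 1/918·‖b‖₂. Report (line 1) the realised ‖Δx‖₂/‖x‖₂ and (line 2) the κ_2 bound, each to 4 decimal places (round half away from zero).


σ_max = 71/5, σ_min = 71/558
κ = σ_max/σ_min = (71/5)/(71/558) = 111.6000
κ_2(A)·‖δb‖/‖b‖ = 0.1216
solve Ax = b  →  x = [-15.2886 3.6565]
‖b‖₂ = 3.6056 and ‖x‖₂ = 15.7197
with δb = [-0.0009 0.0038], A·Δx = δb → ‖Δx‖ = 0.0309
dividing the unrounded norms, ‖Δx‖/‖x‖ = 0.0020
so the bound overstates the realised error by a factor of ≈ 61.9101 (computed from the unrounded values)

0.0020
0.1216


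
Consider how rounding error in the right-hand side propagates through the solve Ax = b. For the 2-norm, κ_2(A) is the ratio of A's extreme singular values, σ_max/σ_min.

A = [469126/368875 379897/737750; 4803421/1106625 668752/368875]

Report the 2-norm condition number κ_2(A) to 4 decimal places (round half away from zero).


340.5000

form AᵀA = [40085705821/1959390225 1113480557/130626015; 1113480557/130626015 3093181889/870840100] with trace 222699953/9275220 and determinant 5764801/1159402500
eigenvalues of AᵀA: λ = (tr ± √(tr²−4·det))/2 = 2401/100, 2401/11594025
σ_max=√(2401/100)=(49/10), σ_min=√(2401/11594025)=(49/3405) → κ = 340.5000


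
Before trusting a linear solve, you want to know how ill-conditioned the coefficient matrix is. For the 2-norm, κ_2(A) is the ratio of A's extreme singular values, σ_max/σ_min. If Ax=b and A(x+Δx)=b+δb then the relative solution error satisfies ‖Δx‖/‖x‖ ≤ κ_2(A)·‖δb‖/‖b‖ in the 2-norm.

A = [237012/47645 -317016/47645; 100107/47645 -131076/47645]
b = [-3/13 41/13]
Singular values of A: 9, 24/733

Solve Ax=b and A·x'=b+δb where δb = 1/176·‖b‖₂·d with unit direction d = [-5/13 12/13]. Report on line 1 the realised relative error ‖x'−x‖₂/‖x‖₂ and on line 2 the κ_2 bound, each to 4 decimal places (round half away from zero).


0.0060
1.5618

largest singular value 9, smallest 24/733
condition number: 9 ÷ (24/733) = 274.8750
perturbation bound = 274.8750·1/176 = 1.5618
solve Ax = b  →  x = [73.3667 54.8861]
‖b‖ = 3.1623, ‖x‖ = 91.6251
with δb = [-0.0069 0.0166], A·Δx = δb → ‖Δx‖ = 0.5488
dividing the unrounded norms, ‖Δx‖/‖x‖ = 0.0060
so the bound overstates the realised error by a factor of ≈ 260.7695 (computed from the unrounded values)


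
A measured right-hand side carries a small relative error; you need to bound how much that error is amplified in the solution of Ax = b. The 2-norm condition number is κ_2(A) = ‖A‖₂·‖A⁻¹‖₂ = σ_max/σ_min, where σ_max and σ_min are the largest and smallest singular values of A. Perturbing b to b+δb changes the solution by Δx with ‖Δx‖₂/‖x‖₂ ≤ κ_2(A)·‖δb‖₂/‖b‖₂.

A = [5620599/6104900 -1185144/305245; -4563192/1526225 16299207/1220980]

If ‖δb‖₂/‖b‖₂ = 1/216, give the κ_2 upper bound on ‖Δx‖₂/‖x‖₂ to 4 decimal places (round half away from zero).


1.3787

AᵀA = [583607476449/59631686416 -162075260340/3726980401; -162075260340/3726980401 11525488385625/59631686416]; tr = 3601753677/17736968, det = 263900025/567582976
eigenvalues of AᵀA: λ = (tr ± √(tr²−4·det))/2 = 3249/16, 81225/35473936
σ_max=√(3249/16)=(57/4), σ_min=√(81225/35473936)=(285/5956) → κ = 297.8000
bound on ‖Δx‖/‖x‖: κ·ε = 297.8000·1/216 = 1.3787


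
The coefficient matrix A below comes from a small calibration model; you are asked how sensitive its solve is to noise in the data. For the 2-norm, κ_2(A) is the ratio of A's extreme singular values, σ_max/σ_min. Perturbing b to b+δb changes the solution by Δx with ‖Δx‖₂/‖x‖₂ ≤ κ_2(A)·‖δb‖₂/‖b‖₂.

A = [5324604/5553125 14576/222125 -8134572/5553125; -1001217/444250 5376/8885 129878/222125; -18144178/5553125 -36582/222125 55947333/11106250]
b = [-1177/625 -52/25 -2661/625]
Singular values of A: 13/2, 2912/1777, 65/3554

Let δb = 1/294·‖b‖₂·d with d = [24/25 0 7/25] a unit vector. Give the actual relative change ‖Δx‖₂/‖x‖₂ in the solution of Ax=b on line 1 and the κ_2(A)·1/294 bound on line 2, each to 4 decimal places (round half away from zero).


σ_max = 13/2, σ_min = 65/3554
condition number: (13/2) ÷ (65/3554) = 355.4000
worst-case relative error ≤ 355.4000 × 1/294 = 1.2088
solve Ax = b  →  x = [-49.6511 -151.6477 -38.0076]
‖b‖ = 5.0990, ‖x‖ = 164.0331
Δx = A⁻¹·δb where δb = 1/294·5.0990·d; ‖Δx‖ = 0.9483
relative error = 0.0058
tightness: 0.0058 against a bound of 1.2088 (unrounded ratio ≈ 0.0048)

0.0058
1.2088


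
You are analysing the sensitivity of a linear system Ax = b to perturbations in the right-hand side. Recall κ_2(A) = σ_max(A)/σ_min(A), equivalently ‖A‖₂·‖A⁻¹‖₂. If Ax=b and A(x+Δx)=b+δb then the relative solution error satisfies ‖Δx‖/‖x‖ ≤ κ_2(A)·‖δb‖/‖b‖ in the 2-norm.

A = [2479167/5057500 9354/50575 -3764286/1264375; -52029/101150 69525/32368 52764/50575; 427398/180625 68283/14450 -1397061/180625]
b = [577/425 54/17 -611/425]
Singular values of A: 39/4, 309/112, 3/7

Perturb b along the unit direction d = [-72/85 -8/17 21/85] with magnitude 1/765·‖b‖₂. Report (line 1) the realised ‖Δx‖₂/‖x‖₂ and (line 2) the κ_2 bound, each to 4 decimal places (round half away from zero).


largest singular value 39/4, smallest 3/7
κ = σ_max/σ_min = (39/4)/(3/7) = 22.7500
κ_2(A)·‖δb‖/‖b‖ = 0.0297
solve Ax = b  →  x = [-6.8409 0.5914 -1.5456]
‖b‖₂ = 3.7417 and ‖x‖₂ = 7.0382
Δx = A⁻¹·δb where δb = 1/765·3.7417·d; ‖Δx‖ = 0.0114
dividing the unrounded norms, ‖Δx‖/‖x‖ = 0.0016
so the bound overstates the realised error by a factor of ≈ 18.3401 (computed from the unrounded values)

0.0016
0.0297


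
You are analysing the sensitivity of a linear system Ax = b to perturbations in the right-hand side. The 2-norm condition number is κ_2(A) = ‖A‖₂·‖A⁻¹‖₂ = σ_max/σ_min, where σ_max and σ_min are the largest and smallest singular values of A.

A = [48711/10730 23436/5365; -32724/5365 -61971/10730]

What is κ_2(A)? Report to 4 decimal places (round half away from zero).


259.0000

AᵀA = [266248089/4605316 63390600/1151329; 63390600/1151329 241495569/4605316]; tr = 301869/2738, det = 3969/21904
char-poly roots: 441/4 and 9/5476
so κ_2 = √((441/4) / (9/5476)) = 259.0000


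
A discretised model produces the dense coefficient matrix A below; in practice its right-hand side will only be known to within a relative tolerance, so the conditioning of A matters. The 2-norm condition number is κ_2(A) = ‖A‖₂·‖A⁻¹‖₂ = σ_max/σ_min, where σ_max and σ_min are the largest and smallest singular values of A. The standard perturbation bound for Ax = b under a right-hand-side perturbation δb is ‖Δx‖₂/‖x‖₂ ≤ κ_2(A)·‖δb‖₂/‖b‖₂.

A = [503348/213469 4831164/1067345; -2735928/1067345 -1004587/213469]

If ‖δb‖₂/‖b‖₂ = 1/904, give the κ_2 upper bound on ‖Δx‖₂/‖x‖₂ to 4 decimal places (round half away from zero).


0.1197

form AᵀA = [16431964624/1354608025 6159612888/270921605; 6159612888/270921605 57752701081/1354608025] with trace 51338869/937445 and determinant 29986576/117180625
solving λ² − 51338869/937445·λ + 29986576/117180625 = 0 gives λ = 1369/25, 21904/4687225
σ_max=√(1369/25)=(37/5), σ_min=√(21904/4687225)=(148/2165) → κ = 108.2500
bound on ‖Δx‖/‖x‖: κ·ε = 108.2500·1/904 = 0.1197


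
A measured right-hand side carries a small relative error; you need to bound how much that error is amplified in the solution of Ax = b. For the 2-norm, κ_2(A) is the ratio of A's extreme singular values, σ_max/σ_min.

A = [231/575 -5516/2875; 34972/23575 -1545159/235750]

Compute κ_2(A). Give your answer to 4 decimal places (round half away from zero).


form AᵀA = [2100385/889249 -46656918/4446245; -46656918/4446245 4147363969/88924900] with trace 2592149/52900 and determinant 2401/52900
λ_max, λ_min = (2592149/52900 ± √6718728386601/2798410000)/2 = 49, 49/52900
κ_2(A) = √(λ_max/λ_min) = √(49 / (49/52900)) = 230.0000

230.0000


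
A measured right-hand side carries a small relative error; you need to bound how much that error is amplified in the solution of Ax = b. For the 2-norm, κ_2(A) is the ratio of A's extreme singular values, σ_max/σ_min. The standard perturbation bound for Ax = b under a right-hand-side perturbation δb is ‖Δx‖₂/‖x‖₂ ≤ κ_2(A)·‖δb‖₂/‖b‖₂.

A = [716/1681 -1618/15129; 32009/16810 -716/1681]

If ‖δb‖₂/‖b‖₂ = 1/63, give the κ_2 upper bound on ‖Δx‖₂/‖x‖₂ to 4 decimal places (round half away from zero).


2.8571

M = AᵀA = [640001/168100 -64798/75645; -64798/75645 26260/136161]. tr(M)=32401/8100, det(M)=1/2025
eigenvalues of AᵀA: λ = (tr ± √(tr²−4·det))/2 = 4, 1/8100
σ_max=√4=2, σ_min=√(1/8100)=(1/90) → κ = 180.0000
worst-case relative error ≤ 180.0000 × 1/63 = 2.8571


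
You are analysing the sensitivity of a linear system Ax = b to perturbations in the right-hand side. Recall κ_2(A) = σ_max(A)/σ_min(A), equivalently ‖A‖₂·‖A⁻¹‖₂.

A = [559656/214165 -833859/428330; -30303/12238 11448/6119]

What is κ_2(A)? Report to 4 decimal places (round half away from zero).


form AᵀA = [2827279809/218152900 -530105472/54538225; -530105472/54538225 1590367041/218152900] with trace 88352937/4363058 and determinant 164025/34904464
λ_max, λ_min = (88352937/4363058 ± √1951470912807936/4759068777841)/2 = 81/4, 2025/8726116
so κ_2 = √((81/4) / (2025/8726116)) = 295.4000

295.4000


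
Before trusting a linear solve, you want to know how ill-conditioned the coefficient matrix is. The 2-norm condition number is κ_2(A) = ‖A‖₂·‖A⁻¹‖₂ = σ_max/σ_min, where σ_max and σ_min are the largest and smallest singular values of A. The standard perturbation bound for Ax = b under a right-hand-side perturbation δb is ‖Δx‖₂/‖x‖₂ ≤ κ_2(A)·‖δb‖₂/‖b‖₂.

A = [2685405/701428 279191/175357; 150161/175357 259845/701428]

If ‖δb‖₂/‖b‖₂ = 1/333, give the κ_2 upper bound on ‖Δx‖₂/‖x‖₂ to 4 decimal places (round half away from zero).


0.9880

AᵀA = [4504564681/292683664 117305100/18292729; 117305100/18292729 782082841/292683664]; tr = 15640969/865928, det = 83521/27709696
solving λ² − 15640969/865928·λ + 83521/27709696 = 0 gives λ = 289/16, 289/1731856
so κ_2 = √((289/16) / (289/1731856)) = 329.0000
perturbation bound = 329.0000·1/333 = 0.9880


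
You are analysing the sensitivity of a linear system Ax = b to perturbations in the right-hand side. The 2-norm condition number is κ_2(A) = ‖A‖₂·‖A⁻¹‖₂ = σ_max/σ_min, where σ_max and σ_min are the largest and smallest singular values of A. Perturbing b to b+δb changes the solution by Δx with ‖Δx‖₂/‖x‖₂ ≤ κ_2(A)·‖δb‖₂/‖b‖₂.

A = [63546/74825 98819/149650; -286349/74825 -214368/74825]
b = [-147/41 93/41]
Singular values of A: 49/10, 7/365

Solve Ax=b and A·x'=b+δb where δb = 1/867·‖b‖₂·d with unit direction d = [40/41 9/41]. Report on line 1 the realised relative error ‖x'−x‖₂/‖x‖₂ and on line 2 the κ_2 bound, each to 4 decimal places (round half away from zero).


from the listed singular values, σ₁ = 49/10, σ_n = 7/365
condition number: (49/10) ÷ (7/365) = 255.5000
bound on ‖Δx‖/‖x‖: κ·ε = 255.5000·1/867 = 0.2947
solve Ax = b  →  x = [93.3673 -125.5102]
‖b‖ = 4.2426, ‖x‖ = 156.4298
with δb = [0.0048 0.0011], A·Δx = δb → ‖Δx‖ = 0.2552
realised ‖Δx‖/‖x‖ = 0.0016
so the bound overstates the realised error by a factor of ≈ 180.6672 (computed from the unrounded values)

0.0016
0.2947


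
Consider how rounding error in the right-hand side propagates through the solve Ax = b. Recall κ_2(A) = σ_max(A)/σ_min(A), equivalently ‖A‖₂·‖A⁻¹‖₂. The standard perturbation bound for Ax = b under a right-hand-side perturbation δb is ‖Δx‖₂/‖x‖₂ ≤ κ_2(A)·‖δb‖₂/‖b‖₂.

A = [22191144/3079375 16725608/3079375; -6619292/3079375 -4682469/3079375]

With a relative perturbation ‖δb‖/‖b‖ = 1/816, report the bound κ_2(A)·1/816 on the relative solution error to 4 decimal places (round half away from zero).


0.1509

M = AᵀA = [858019037776/15172080625 643448008332/15172080625; 643448008332/15172080625 482674366249/15172080625]. tr(M)=53627736161/606883225, det(M)=312299584/606883225
λ_max, λ_min = (53627736161/606883225 ± √2875175968239010704321/368307248786400625)/2 = 2209/25, 141376/24275329
κ_2(A) = √(λ_max/λ_min) = √((2209/25) / (141376/24275329)) = 123.1750
worst-case relative error ≤ 123.1750 × 1/816 = 0.1509


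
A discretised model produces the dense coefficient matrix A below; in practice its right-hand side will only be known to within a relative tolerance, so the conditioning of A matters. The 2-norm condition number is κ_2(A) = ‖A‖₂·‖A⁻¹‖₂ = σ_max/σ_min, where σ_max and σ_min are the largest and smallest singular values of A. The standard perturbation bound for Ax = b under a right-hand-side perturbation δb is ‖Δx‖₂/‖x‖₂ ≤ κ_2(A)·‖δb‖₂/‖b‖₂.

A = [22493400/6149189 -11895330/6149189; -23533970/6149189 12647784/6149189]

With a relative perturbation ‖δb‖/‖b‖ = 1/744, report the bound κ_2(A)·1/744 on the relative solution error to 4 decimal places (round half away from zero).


M = AᵀA = [1260167404900/44961385681 -672079649280/44961385681; -672079649280/44961385681 358460542116/44961385681]. tr(M)=5600788744/155575729, det(M)=2250000/155575729
char-poly roots: 36 and 62500/155575729
κ_2(A) = √(λ_max/λ_min) = √(36 / (62500/155575729)) = 299.3520
bound on ‖Δx‖/‖x‖: κ·ε = 299.3520·1/744 = 0.4024

0.4024


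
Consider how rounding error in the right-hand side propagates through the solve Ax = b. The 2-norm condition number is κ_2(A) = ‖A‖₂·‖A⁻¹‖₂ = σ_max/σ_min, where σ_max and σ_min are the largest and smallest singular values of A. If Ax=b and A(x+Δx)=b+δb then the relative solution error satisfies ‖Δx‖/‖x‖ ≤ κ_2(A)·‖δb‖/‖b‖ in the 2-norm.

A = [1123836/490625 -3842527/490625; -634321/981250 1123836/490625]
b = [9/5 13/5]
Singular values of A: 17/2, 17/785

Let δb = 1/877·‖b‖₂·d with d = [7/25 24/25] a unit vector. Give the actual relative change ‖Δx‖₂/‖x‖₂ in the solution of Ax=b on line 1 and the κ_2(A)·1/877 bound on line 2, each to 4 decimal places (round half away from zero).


σ_max = 17/2, σ_min = 17/785
condition number: (17/2) ÷ (17/785) = 392.5000
bound on ‖Δx‖/‖x‖: κ·ε = 392.5000·1/877 = 0.4475
solve Ax = b  →  x = [133.0212 38.6753]
‖b‖ = 3.1623, ‖x‖ = 138.5295
Δx = A⁻¹·δb where δb = 1/877·3.1623·d; ‖Δx‖ = 0.1665
dividing the unrounded norms, ‖Δx‖/‖x‖ = 0.0012
tightness: 0.0012 against a bound of 0.4475 (unrounded ratio ≈ 0.0027)

0.0012
0.4475


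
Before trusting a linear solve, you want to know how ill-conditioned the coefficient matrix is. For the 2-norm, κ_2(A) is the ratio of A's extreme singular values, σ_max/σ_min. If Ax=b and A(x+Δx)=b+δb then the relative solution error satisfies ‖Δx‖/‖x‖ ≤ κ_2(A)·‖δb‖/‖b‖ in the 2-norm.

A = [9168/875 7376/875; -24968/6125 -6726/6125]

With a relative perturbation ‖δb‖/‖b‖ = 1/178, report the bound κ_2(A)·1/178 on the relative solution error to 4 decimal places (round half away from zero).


form AᵀA = [7587136/60025 5570352/60025; 5570352/60025 4337764/60025] with trace 476996/2401 and determinant 25600/49
eigenvalues of AᵀA: λ = (tr ± √(tr²−4·det))/2 = 196, 6400/2401
κ_2(A) = √(λ_max/λ_min) = √(196 / (6400/2401)) = 8.5750
bound on ‖Δx‖/‖x‖: κ·ε = 8.5750·1/178 = 0.0482

0.0482


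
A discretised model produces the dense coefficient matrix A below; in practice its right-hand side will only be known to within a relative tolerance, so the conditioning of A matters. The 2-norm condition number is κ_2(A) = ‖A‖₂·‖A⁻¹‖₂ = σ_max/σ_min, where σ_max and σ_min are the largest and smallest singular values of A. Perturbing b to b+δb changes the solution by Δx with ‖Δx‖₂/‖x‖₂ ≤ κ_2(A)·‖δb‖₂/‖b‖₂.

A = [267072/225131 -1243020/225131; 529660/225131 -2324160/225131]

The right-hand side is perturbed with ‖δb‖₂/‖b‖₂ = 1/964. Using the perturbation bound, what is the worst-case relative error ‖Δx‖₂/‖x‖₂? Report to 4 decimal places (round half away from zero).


0.2010

AᵀA = [1217533456/175377049 -5408271360/175377049; -5408271360/175377049 24037434000/175377049]; tr = 15023776/104329, det = 57600/104329
λ_max, λ_min = (15023776/104329 ± √225689807896576/10884540241)/2 = 144, 400/104329
σ_max=√144=12, σ_min=√(400/104329)=(20/323) → κ = 193.8000
κ_2(A)·‖δb‖/‖b‖ = 0.2010


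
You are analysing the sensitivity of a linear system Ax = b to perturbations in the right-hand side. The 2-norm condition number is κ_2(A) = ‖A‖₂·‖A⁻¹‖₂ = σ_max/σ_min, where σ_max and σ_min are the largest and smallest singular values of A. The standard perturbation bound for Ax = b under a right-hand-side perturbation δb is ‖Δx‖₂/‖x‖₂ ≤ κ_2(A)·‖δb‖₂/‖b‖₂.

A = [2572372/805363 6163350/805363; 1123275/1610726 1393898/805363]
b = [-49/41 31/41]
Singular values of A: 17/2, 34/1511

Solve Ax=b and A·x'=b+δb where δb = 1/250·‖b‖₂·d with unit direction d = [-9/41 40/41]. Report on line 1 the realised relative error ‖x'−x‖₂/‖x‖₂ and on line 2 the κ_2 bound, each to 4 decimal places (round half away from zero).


0.0057
1.5110

largest singular value 17/2, smallest 34/1511
κ_2(A) = (17/2) / (34/1511) = 377.7500
κ_2(A)·‖δb‖/‖b‖ = 1.5110
solve Ax = b  →  x = [-41.0679 16.9842]
2-norm of b is 1.4142; of x, 44.4413
with δb = [-0.0012 0.0055], A·Δx = δb → ‖Δx‖ = 0.2514
realised ‖Δx‖/‖x‖ = 0.0057
realised/bound (from unrounded values) ≈ 0.0037


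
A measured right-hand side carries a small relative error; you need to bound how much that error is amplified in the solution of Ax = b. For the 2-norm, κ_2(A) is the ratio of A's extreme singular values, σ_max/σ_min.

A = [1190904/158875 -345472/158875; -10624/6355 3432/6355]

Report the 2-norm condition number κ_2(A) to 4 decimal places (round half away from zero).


AᵀA = [885660736/15015625 -258306048/15015625; -258306048/15015625 75379264/15015625]; tr = 1537664/24025, det = 4096/24025
eigenvalues of AᵀA: λ = (tr ± √(tr²−4·det))/2 = 64, 64/24025
so κ_2 = √(64 / (64/24025)) = 155.0000

155.0000


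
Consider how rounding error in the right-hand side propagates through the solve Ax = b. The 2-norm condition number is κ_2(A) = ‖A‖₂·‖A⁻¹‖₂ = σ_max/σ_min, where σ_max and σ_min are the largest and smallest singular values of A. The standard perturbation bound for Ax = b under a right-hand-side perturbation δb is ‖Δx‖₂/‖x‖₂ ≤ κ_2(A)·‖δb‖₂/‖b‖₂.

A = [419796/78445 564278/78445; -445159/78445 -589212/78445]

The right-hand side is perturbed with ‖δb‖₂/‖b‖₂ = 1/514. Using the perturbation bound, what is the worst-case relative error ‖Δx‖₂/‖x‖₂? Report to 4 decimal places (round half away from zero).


0.5263

M = AᵀA = [445178617/7317025 593548956/7317025; 593548956/7317025 791415508/7317025]. tr(M)=49463765/292681, det(M)=114244/292681
solving λ² − 49463765/292681·λ + 114244/292681 = 0 gives λ = 169, 676/292681
so κ_2 = √(169 / (676/292681)) = 270.5000
bound on ‖Δx‖/‖x‖: κ·ε = 270.5000·1/514 = 0.5263


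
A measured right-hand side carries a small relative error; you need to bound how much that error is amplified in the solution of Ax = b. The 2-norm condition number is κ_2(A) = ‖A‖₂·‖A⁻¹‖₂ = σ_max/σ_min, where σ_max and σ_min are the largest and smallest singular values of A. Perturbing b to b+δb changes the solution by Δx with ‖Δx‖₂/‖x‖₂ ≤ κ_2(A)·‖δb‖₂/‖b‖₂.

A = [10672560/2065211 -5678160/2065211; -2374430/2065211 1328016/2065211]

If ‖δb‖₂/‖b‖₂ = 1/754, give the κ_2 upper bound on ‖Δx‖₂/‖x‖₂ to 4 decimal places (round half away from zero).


0.2947

AᵀA = [71113298500/2537237641 -37926106080/2537237641; -37926106080/2537237641 20229106176/2537237641]; tr = 316063684/8779369, det = 230400/8779369
char-poly roots: 36 and 6400/8779369
σ_max=√36=6, σ_min=√(6400/8779369)=(80/2963) → κ = 222.2250
perturbation bound = 222.2250·1/754 = 0.2947


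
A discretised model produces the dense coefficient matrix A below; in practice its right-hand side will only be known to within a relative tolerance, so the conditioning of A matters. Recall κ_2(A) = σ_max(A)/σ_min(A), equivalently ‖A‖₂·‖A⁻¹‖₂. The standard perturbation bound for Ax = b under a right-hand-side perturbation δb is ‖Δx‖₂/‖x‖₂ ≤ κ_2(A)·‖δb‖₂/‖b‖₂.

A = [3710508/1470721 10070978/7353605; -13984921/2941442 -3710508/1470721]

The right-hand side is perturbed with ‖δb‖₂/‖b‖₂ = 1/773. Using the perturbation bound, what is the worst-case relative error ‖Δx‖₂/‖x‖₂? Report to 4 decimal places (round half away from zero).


M = AᵀA = [867299286673/29937996676 578188053846/37422495845; 578188053846/37422495845 1541942347156/187112479225]. tr(M)=96367652441/2589792100, det(M)=13845841/647448025
solving λ² − 96367652441/2589792100·λ + 13845841/647448025 = 0 gives λ = 3721/100, 14884/25897921
κ_2(A) = √(λ_max/λ_min) = √((3721/100) / (14884/25897921)) = 254.4500
perturbation bound = 254.4500·1/773 = 0.3292

0.3292


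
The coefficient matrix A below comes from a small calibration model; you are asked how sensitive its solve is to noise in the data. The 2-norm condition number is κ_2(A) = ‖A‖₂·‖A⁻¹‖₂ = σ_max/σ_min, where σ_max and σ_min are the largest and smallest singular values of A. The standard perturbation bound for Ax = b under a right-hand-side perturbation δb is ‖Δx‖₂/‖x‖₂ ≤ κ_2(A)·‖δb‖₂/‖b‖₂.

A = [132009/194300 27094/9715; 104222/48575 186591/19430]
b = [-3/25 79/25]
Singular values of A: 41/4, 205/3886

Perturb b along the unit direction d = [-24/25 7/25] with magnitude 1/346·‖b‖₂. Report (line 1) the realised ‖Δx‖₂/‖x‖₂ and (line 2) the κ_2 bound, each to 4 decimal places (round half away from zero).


0.0091
0.5616

σ_max = 41/4, σ_min = 205/3886
condition number: (41/4) ÷ (205/3886) = 194.3000
bound on ‖Δx‖/‖x‖: κ·ε = 194.3000·1/346 = 0.5616
solve Ax = b  →  x = [-18.4295 4.4466]
‖b‖ = 3.1623, ‖x‖ = 18.9584
Δx = A⁻¹·δb where δb = 1/346·3.1623·d; ‖Δx‖ = 0.1732
relative error = 0.0091
tightness: 0.0091 against a bound of 0.5616 (unrounded ratio ≈ 0.0163)


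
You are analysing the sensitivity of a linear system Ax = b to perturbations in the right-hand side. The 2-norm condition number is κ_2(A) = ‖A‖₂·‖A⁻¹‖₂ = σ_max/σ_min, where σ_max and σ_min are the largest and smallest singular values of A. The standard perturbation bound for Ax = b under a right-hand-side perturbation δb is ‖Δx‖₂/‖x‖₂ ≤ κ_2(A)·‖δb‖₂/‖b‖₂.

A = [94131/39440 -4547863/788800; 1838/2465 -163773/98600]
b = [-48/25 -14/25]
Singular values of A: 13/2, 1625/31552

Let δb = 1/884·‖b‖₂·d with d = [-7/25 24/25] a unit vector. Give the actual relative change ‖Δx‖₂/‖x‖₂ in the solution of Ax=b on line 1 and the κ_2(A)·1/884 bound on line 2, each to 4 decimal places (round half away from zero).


σ_max = 13/2, σ_min = 1625/31552
κ_2(A) = (13/2) / (1625/31552) = 126.2080
worst-case relative error ≤ 126.2080 × 1/884 = 0.1428
solve Ax = b  →  x = [-0.1183 0.2840]
‖b‖₂ = 2.0000 and ‖x‖₂ = 0.3077
Δx = A⁻¹·δb where δb = 1/884·2.0000·d; ‖Δx‖ = 0.0439
realised ‖Δx‖/‖x‖ = 0.1428
tightness: 0.1428 against a bound of 0.1428; the bound is attained (ratio 1)

0.1428
0.1428


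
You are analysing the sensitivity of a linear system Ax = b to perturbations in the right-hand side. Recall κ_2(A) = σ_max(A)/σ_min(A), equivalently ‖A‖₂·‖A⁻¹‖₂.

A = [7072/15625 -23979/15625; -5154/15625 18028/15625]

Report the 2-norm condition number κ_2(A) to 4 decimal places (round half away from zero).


250.0000

form AᵀA = [3063076/9765625 -10499832/9765625; -10499832/9765625 36000049/9765625] with trace 62501/15625 and determinant 4/15625
solving λ² − 62501/15625·λ + 4/15625 = 0 gives λ = 4, 1/15625
σ_max=√4=2, σ_min=√(1/15625)=(1/125) → κ = 250.0000


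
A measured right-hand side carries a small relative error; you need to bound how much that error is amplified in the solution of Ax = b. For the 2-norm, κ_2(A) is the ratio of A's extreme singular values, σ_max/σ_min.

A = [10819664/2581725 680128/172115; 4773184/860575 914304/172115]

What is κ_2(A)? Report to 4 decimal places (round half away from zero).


M = AᵀA = [444296135936/9193522725 28208524288/612901515; 28208524288/612901515 1791070208/40860101]. tr(M)=29216790784/317018025, det(M)=4194304/35224225
solving λ² − 29216790784/317018025·λ + 4194304/35224225 = 0 gives λ = 2304/25, 16384/12680721
so κ_2 = √((2304/25) / (16384/12680721)) = 267.0750

267.0750


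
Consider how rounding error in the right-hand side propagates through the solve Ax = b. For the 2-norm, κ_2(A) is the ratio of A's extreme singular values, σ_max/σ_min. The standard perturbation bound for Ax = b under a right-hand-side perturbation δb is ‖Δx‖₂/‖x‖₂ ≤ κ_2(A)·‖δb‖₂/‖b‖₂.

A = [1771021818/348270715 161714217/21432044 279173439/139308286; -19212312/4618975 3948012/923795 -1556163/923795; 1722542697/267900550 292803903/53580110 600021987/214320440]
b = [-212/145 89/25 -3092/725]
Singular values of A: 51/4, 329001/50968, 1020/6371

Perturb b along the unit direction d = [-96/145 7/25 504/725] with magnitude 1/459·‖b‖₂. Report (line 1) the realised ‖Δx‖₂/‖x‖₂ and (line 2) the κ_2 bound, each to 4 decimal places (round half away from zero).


0.0124
0.1735

largest singular value 51/4, smallest 1020/6371
condition number: (51/4) ÷ (1020/6371) = 79.6375
worst-case relative error ≤ 79.6375 × 1/459 = 0.1735
solve Ax = b  →  x = [1.7884 0.2002 -6.0214]
2-norm of b is 5.7446; of x, 6.2846
with δb = [-0.0083 0.0035 0.0087], A·Δx = δb → ‖Δx‖ = 0.0782
realised ‖Δx‖/‖x‖ = 0.0124
tightness: 0.0124 against a bound of 0.1735 (unrounded ratio ≈ 0.0717)


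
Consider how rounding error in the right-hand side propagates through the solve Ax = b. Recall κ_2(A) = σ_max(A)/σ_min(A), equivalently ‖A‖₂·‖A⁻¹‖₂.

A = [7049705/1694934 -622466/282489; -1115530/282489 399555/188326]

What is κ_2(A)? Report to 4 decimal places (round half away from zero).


343.8000

M = AᵀA = [112362662425/3415934916 -4993841840/284661243; -4993841840/284661243 3551312089/379548324]. tr(M)=249696317/5909922, det(M)=714025/47279376
char-poly roots: 169/4 and 4225/11819844
κ = σ_max/σ_min = (13/2)/(65/3438) = 343.8000


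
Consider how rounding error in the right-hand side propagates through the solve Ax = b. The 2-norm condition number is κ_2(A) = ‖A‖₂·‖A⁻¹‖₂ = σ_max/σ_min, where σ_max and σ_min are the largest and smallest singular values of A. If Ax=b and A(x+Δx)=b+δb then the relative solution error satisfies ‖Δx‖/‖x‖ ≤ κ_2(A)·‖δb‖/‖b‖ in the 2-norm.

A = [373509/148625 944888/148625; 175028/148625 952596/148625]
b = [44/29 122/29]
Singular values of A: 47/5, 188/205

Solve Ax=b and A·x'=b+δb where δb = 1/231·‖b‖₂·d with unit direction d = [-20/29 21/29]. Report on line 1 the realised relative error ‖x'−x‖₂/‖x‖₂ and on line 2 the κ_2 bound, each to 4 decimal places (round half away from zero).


from the listed singular values, σ₁ = 47/5, σ_n = 188/205
condition number: (47/5) ÷ (188/205) = 10.2500
perturbation bound = 10.2500·1/231 = 0.0444
solve Ax = b  →  x = [-1.9745 1.0191]
‖b‖ = 4.4721, ‖x‖ = 2.2220
re-solving with b+δb shifts x by Δx of norm 0.0211
realised ‖Δx‖/‖x‖ = 0.0095
realised/bound (from unrounded values) ≈ 0.2141

0.0095
0.0444


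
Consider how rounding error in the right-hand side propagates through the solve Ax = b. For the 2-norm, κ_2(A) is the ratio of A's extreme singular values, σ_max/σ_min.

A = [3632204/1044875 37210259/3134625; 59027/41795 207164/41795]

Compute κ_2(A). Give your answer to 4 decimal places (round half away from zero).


385.8000

AᵀA = [90949837889/6460140625 935403886144/19380421875; 935403886144/19380421875 9621367255249/58141265625]; tr = 16703865274/93026025, det = 20151121/93026025
λ_max, λ_min = (16703865274/93026025 ± √279011616777199398976/8653841327300625)/2 = 4489/25, 4489/3721041
so κ_2 = √((4489/25) / (4489/3721041)) = 385.8000


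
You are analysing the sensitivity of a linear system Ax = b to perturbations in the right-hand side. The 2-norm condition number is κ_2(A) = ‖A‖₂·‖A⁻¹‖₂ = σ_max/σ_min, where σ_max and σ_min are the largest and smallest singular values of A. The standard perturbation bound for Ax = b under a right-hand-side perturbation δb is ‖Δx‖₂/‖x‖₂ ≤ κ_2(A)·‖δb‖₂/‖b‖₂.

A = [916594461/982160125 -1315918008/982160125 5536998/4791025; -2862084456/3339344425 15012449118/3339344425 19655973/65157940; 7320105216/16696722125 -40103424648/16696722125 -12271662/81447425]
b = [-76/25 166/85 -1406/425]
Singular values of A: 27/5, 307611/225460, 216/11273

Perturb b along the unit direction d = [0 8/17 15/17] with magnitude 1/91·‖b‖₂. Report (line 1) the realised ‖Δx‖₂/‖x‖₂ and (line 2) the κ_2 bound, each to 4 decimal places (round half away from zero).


0.0269
3.0970

largest singular value 27/5, smallest 216/11273
κ = σ_max/σ_min = (27/5)/(216/11273) = 281.8250
κ_2(A)·‖δb‖/‖b‖ = 3.0970
solve Ax = b  →  x = [89.0177 20.7883 -50.4132]
‖b‖ = 4.8990, ‖x‖ = 104.3926
δb = ε·‖b‖·d = [0.0000 0.0253 0.0475]; solving A·Δx = δb gives ‖Δx‖ = 2.8096
dividing the unrounded norms, ‖Δx‖/‖x‖ = 0.0269
so the bound overstates the realised error by a factor of ≈ 115.0688 (computed from the unrounded values)


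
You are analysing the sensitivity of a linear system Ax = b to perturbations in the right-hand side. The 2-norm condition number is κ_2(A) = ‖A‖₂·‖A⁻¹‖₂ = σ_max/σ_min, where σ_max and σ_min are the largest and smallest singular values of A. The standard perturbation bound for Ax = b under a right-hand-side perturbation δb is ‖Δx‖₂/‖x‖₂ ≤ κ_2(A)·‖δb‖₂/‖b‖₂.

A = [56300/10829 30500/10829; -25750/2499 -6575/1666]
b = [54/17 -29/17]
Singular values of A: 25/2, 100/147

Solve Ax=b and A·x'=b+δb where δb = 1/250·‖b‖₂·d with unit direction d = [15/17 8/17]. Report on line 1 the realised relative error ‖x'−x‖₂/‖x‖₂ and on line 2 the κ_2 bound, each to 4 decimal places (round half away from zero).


largest singular value 25/2, smallest 100/147
condition number: (25/2) ÷ (100/147) = 18.3750
bound on ‖Δx‖/‖x‖: κ·ε = 18.3750·1/250 = 0.0735
solve Ax = b  →  x = [-0.9092 2.8062]
2-norm of b is 3.6056; of x, 2.9498
Δx = A⁻¹·δb where δb = 1/250·3.6056·d; ‖Δx‖ = 0.0212
dividing the unrounded norms, ‖Δx‖/‖x‖ = 0.0072
realised/bound (from unrounded values) ≈ 0.0978

0.0072
0.0735
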